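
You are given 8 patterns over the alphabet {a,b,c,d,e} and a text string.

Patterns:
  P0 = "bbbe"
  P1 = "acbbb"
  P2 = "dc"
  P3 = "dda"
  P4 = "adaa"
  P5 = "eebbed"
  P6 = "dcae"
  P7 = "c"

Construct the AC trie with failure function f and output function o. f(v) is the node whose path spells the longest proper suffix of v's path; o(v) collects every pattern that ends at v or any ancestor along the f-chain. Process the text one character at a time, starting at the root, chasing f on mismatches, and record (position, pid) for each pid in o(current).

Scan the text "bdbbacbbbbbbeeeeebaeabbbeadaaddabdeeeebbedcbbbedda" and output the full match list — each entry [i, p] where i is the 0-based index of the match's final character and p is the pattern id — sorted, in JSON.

Build automaton:
Trie nodes:
  n0 'ε': a→5 b→1 c→25 d→10 e→17
  n1 'b': b→2
  n2 'bb': b→3
  n3 'bbb': e→4
  n4 'bbbe': ·  ←P0
  n5 'a': c→6 d→14
  n6 'ac': b→7
  n7 'acb': b→8
  n8 'acbb': b→9
  n9 'acbbb': ·  ←P1
  n10 'd': c→11 d→12
  n11 'dc': a→23  ←P2
  n12 'dd': a→13
  n13 'dda': ·  ←P3
  n14 'ad': a→15
  n15 'ada': a→16
  n16 'adaa': ·  ←P4
  n17 'e': e→18
  n18 'ee': b→19
  n19 'eeb': b→20
  n20 'eebb': e→21
  n21 'eebbe': d→22
  n22 'eebbed': ·  ←P5
  n23 'dca': e→24
  n24 'dcae': ·  ←P6
  n25 'c': ·  ←P7

Failure links (BFS by depth):
  fail(1) 'b': from fail(0)=0 chase 'b': 0 ⇒ 0;  out=∅∪out(0)=∅
  fail(5) 'a': from fail(0)=0 chase 'a': 0 ⇒ 0;  out=∅∪out(0)=∅
  fail(10) 'd': from fail(0)=0 chase 'd': 0 ⇒ 0;  out=∅∪out(0)=∅
  fail(17) 'e': from fail(0)=0 chase 'e': 0 ⇒ 0;  out=∅∪out(0)=∅
  fail(25) 'c': from fail(0)=0 chase 'c': 0 ⇒ 0;  out={7}∪out(0)={7}
  fail(2) 'bb': from fail(1)=0 chase 'b': 0 ⇒ 1;  out=∅∪out(1)=∅
  fail(6) 'ac': from fail(5)=0 chase 'c': 0 ⇒ 25;  out=∅∪out(25)={7}
  fail(11) 'dc': from fail(10)=0 chase 'c': 0 ⇒ 25;  out={2}∪out(25)={2,7}
  fail(12) 'dd': from fail(10)=0 chase 'd': 0 ⇒ 10;  out=∅∪out(10)=∅
  fail(14) 'ad': from fail(5)=0 chase 'd': 0 ⇒ 10;  out=∅∪out(10)=∅
  fail(18) 'ee': from fail(17)=0 chase 'e': 0 ⇒ 17;  out=∅∪out(17)=∅
  fail(3) 'bbb': from fail(2)=1 chase 'b': 1 ⇒ 2;  out=∅∪out(2)=∅
  fail(7) 'acb': from fail(6)=25 chase 'b': 25→0 ⇒ 1;  out=∅∪out(1)=∅
  fail(13) 'dda': from fail(12)=10 chase 'a': 10→0 ⇒ 5;  out={3}∪out(5)={3}
  fail(15) 'ada': from fail(14)=10 chase 'a': 10→0 ⇒ 5;  out=∅∪out(5)=∅
  fail(19) 'eeb': from fail(18)=17 chase 'b': 17→0 ⇒ 1;  out=∅∪out(1)=∅
  fail(23) 'dca': from fail(11)=25 chase 'a': 25→0 ⇒ 5;  out=∅∪out(5)=∅
  fail(4) 'bbbe': from fail(3)=2 chase 'e': 2→1→0 ⇒ 17;  out={0}∪out(17)={0}
  fail(8) 'acbb': from fail(7)=1 chase 'b': 1 ⇒ 2;  out=∅∪out(2)=∅
  fail(16) 'adaa': from fail(15)=5 chase 'a': 5→0 ⇒ 5;  out={4}∪out(5)={4}
  fail(20) 'eebb': from fail(19)=1 chase 'b': 1 ⇒ 2;  out=∅∪out(2)=∅
  fail(24) 'dcae': from fail(23)=5 chase 'e': 5→0 ⇒ 17;  out={6}∪out(17)={6}
  fail(9) 'acbbb': from fail(8)=2 chase 'b': 2 ⇒ 3;  out={1}∪out(3)={1}
  fail(21) 'eebbe': from fail(20)=2 chase 'e': 2→1→0 ⇒ 17;  out=∅∪out(17)=∅
  fail(22) 'eebbed': from fail(21)=17 chase 'd': 17→0 ⇒ 10;  out={5}∪out(10)={5}

Scan:
pos 0 'b': at 1
pos 1 'd': at 10 ·f
pos 2 'b': at 1 ·f
pos 3 'b': at 2
pos 4 'a': at 5 ·f
pos 5 'c': at 6  emit P7@[5:5]
pos 6 'b': at 7
pos 7 'b': at 8
pos 8 'b': at 9  emit P1@[4:8]
pos 9 'b': at 3 ·f
pos 10 'b': at 3 ·f
pos 11 'b': at 3 ·f
pos 12 'e': at 4  emit P0@[9:12]
pos 13 'e': at 18 ·f
pos 14 'e': at 18 ·f
pos 15 'e': at 18 ·f
pos 16 'e': at 18 ·f
pos 17 'b': at 19
pos 18 'a': at 5 ·f
pos 19 'e': at 17 ·f
pos 20 'a': at 5 ·f
pos 21 'b': at 1 ·f
pos 22 'b': at 2
pos 23 'b': at 3
pos 24 'e': at 4  emit P0@[21:24]
pos 25 'a': at 5 ·f
pos 26 'd': at 14
pos 27 'a': at 15
pos 28 'a': at 16  emit P4@[25:28]
pos 29 'd': at 14 ·f
pos 30 'd': at 12 ·f
pos 31 'a': at 13  emit P3@[29:31]
pos 32 'b': at 1 ·f
pos 33 'd': at 10 ·f
pos 34 'e': at 17 ·f
pos 35 'e': at 18
pos 36 'e': at 18 ·f
pos 37 'e': at 18 ·f
pos 38 'b': at 19
pos 39 'b': at 20
pos 40 'e': at 21
pos 41 'd': at 22  emit P5@[36:41]
pos 42 'c': at 11 ·f  emit P2@[41:42],P7@[42:42]
pos 43 'b': at 1 ·f
pos 44 'b': at 2
pos 45 'b': at 3
pos 46 'e': at 4  emit P0@[43:46]
pos 47 'd': at 10 ·f
pos 48 'd': at 12
pos 49 'a': at 13  emit P3@[47:49]

Matches: [[5,7],[8,1],[12,0],[24,0],[28,4],[31,3],[41,5],[42,2],[42,7],[46,0],[49,3]]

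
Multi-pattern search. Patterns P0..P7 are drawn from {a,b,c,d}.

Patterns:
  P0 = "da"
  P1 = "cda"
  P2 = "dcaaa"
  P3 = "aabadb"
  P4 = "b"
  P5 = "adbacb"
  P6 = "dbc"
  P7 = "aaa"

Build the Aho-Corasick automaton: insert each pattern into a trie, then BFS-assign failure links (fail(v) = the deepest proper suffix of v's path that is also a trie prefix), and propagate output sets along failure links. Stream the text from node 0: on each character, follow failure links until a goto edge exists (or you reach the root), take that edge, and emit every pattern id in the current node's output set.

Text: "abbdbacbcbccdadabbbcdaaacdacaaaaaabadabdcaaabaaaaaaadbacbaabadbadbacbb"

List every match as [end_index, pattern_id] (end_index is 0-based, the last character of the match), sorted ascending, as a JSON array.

Build:
Trie (insert patterns):
  0='ε' goto a→10 b→16 c→3 d→1
  1='d' goto a→2 b→22 c→6
  2='da' goto ·  [P0 ends]
  3='c' goto d→4
  4='cd' goto a→5
  5='cda' goto ·  [P1 ends]
  6='dc' goto a→7
  7='dca' goto a→8
  8='dcaa' goto a→9
  9='dcaaa' goto ·  [P2 ends]
  10='a' goto a→11 d→17
  11='aa' goto a→24 b→12
  12='aab' goto a→13
  13='aaba' goto d→14
  14='aabad' goto b→15
  15='aabadb' goto ·  [P3 ends]
  16='b' goto ·  [P4 ends]
  17='ad' goto b→18
  18='adb' goto a→19
  19='adba' goto c→20
  20='adbac' goto b→21
  21='adbacb' goto ·  [P5 ends]
  22='db' goto c→23
  23='dbc' goto ·  [P6 ends]
  24='aaa' goto ·  [P7 ends]

Failure links (BFS by depth):
  fail(1) 'd': from fail(0)=0 chase 'd': 0 ⇒ 0;  out=∅∪out(0)=∅
  fail(3) 'c': from fail(0)=0 chase 'c': 0 ⇒ 0;  out=∅∪out(0)=∅
  fail(10) 'a': from fail(0)=0 chase 'a': 0 ⇒ 0;  out=∅∪out(0)=∅
  fail(16) 'b': from fail(0)=0 chase 'b': 0 ⇒ 0;  out={4}∪out(0)={4}
  fail(2) 'da': from fail(1)=0 chase 'a': 0 ⇒ 10;  out={0}∪out(10)={0}
  fail(4) 'cd': from fail(3)=0 chase 'd': 0 ⇒ 1;  out=∅∪out(1)=∅
  fail(6) 'dc': from fail(1)=0 chase 'c': 0 ⇒ 3;  out=∅∪out(3)=∅
  fail(11) 'aa': from fail(10)=0 chase 'a': 0 ⇒ 10;  out=∅∪out(10)=∅
  fail(17) 'ad': from fail(10)=0 chase 'd': 0 ⇒ 1;  out=∅∪out(1)=∅
  fail(22) 'db': from fail(1)=0 chase 'b': 0 ⇒ 16;  out=∅∪out(16)={4}
  fail(5) 'cda': from fail(4)=1 chase 'a': 1 ⇒ 2;  out={1}∪out(2)={0,1}
  fail(7) 'dca': from fail(6)=3 chase 'a': 3→0 ⇒ 10;  out=∅∪out(10)=∅
  fail(12) 'aab': from fail(11)=10 chase 'b': 10→0 ⇒ 16;  out=∅∪out(16)={4}
  fail(18) 'adb': from fail(17)=1 chase 'b': 1 ⇒ 22;  out=∅∪out(22)={4}
  fail(23) 'dbc': from fail(22)=16 chase 'c': 16→0 ⇒ 3;  out={6}∪out(3)={6}
  fail(24) 'aaa': from fail(11)=10 chase 'a': 10 ⇒ 11;  out={7}∪out(11)={7}
  fail(8) 'dcaa': from fail(7)=10 chase 'a': 10 ⇒ 11;  out=∅∪out(11)=∅
  fail(13) 'aaba': from fail(12)=16 chase 'a': 16→0 ⇒ 10;  out=∅∪out(10)=∅
  fail(19) 'adba': from fail(18)=22 chase 'a': 22→16→0 ⇒ 10;  out=∅∪out(10)=∅
  fail(9) 'dcaaa': from fail(8)=11 chase 'a': 11 ⇒ 24;  out={2}∪out(24)={2,7}
  fail(14) 'aabad': from fail(13)=10 chase 'd': 10 ⇒ 17;  out=∅∪out(17)=∅
  fail(20) 'adbac': from fail(19)=10 chase 'c': 10→0 ⇒ 3;  out=∅∪out(3)=∅
  fail(15) 'aabadb': from fail(14)=17 chase 'b': 17 ⇒ 18;  out={3}∪out(18)={3,4}
  fail(21) 'adbacb': from fail(20)=3 chase 'b': 3→0 ⇒ 16;  out={5}∪out(16)={4,5}

Text stream:
[0] read 'a'  n0⇒n10
[1] read 'b'  n10⇒n16 (via fail)  ** P4@[1:1]
[2] read 'b'  n16⇒n16 (via fail)  ** P4@[2:2]
[3] read 'd'  n16⇒n1 (via fail)
[4] read 'b'  n1⇒n22  ** P4@[4:4]
[5] read 'a'  n22⇒n10 (via fail)
[6] read 'c'  n10⇒n3 (via fail)
[7] read 'b'  n3⇒n16 (via fail)  ** P4@[7:7]
[8] read 'c'  n16⇒n3 (via fail)
[9] read 'b'  n3⇒n16 (via fail)  ** P4@[9:9]
[10] read 'c'  n16⇒n3 (via fail)
[11] read 'c'  n3⇒n3 (via fail)
[12] read 'd'  n3⇒n4
[13] read 'a'  n4⇒n5  ** P0@[12:13],P1@[11:13]
[14] read 'd'  n5⇒n17 (via fail)
[15] read 'a'  n17⇒n2 (via fail)  ** P0@[14:15]
[16] read 'b'  n2⇒n16 (via fail)  ** P4@[16:16]
[17] read 'b'  n16⇒n16 (via fail)  ** P4@[17:17]
[18] read 'b'  n16⇒n16 (via fail)  ** P4@[18:18]
[19] read 'c'  n16⇒n3 (via fail)
[20] read 'd'  n3⇒n4
[21] read 'a'  n4⇒n5  ** P0@[20:21],P1@[19:21]
[22] read 'a'  n5⇒n11 (via fail)
[23] read 'a'  n11⇒n24  ** P7@[21:23]
[24] read 'c'  n24⇒n3 (via fail)
[25] read 'd'  n3⇒n4
[26] read 'a'  n4⇒n5  ** P0@[25:26],P1@[24:26]
[27] read 'c'  n5⇒n3 (via fail)
[28] read 'a'  n3⇒n10 (via fail)
[29] read 'a'  n10⇒n11
[30] read 'a'  n11⇒n24  ** P7@[28:30]
[31] read 'a'  n24⇒n24 (via fail)  ** P7@[29:31]
[32] read 'a'  n24⇒n24 (via fail)  ** P7@[30:32]
[33] read 'a'  n24⇒n24 (via fail)  ** P7@[31:33]
[34] read 'b'  n24⇒n12 (via fail)  ** P4@[34:34]
[35] read 'a'  n12⇒n13
[36] read 'd'  n13⇒n14
[37] read 'a'  n14⇒n2 (via fail)  ** P0@[36:37]
[38] read 'b'  n2⇒n16 (via fail)  ** P4@[38:38]
[39] read 'd'  n16⇒n1 (via fail)
[40] read 'c'  n1⇒n6
[41] read 'a'  n6⇒n7
[42] read 'a'  n7⇒n8
[43] read 'a'  n8⇒n9  ** P2@[39:43],P7@[41:43]
[44] read 'b'  n9⇒n12 (via fail)  ** P4@[44:44]
[45] read 'a'  n12⇒n13
[46] read 'a'  n13⇒n11 (via fail)
[47] read 'a'  n11⇒n24  ** P7@[45:47]
[48] read 'a'  n24⇒n24 (via fail)  ** P7@[46:48]
[49] read 'a'  n24⇒n24 (via fail)  ** P7@[47:49]
[50] read 'a'  n24⇒n24 (via fail)  ** P7@[48:50]
[51] read 'a'  n24⇒n24 (via fail)  ** P7@[49:51]
[52] read 'd'  n24⇒n17 (via fail)
[53] read 'b'  n17⇒n18  ** P4@[53:53]
[54] read 'a'  n18⇒n19
[55] read 'c'  n19⇒n20
[56] read 'b'  n20⇒n21  ** P4@[56:56],P5@[51:56]
[57] read 'a'  n21⇒n10 (via fail)
[58] read 'a'  n10⇒n11
[59] read 'b'  n11⇒n12  ** P4@[59:59]
[60] read 'a'  n12⇒n13
[61] read 'd'  n13⇒n14
[62] read 'b'  n14⇒n15  ** P3@[57:62],P4@[62:62]
[63] read 'a'  n15⇒n19 (via fail)
[64] read 'd'  n19⇒n17 (via fail)
[65] read 'b'  n17⇒n18  ** P4@[65:65]
[66] read 'a'  n18⇒n19
[67] read 'c'  n19⇒n20
[68] read 'b'  n20⇒n21  ** P4@[68:68],P5@[63:68]
[69] read 'b'  n21⇒n16 (via fail)  ** P4@[69:69]

All matches (sorted): [[1,4],[2,4],[4,4],[7,4],[9,4],[13,0],[13,1],[15,0],[16,4],[17,4],[18,4],[21,0],[21,1],[23,7],[26,0],[26,1],[30,7],[31,7],[32,7],[33,7],[34,4],[37,0],[38,4],[43,2],[43,7],[44,4],[47,7],[48,7],[49,7],[50,7],[51,7],[53,4],[56,4],[56,5],[59,4],[62,3],[62,4],[65,4],[68,4],[68,5],[69,4]]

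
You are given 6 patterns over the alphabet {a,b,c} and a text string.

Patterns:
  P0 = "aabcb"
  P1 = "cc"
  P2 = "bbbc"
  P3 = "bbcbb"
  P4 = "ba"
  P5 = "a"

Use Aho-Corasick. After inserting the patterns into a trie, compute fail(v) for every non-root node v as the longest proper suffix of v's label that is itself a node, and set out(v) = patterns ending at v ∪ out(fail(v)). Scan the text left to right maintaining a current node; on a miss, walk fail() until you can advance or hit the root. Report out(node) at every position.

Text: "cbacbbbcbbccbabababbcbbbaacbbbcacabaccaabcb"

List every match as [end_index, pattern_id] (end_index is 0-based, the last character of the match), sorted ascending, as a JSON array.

Build:
Trie (insert patterns):
  0='ε' goto a→1 b→8 c→6
  1='a' goto a→2  [P5 ends]
  2='aa' goto b→3
  3='aab' goto c→4
  4='aabc' goto b→5
  5='aabcb' goto ·  [P0 ends]
  6='c' goto c→7
  7='cc' goto ·  [P1 ends]
  8='b' goto a→15 b→9
  9='bb' goto b→10 c→12
  10='bbb' goto c→11
  11='bbbc' goto ·  [P2 ends]
  12='bbc' goto b→13
  13='bbcb' goto b→14
  14='bbcbb' goto ·  [P3 ends]
  15='ba' goto ·  [P4 ends]

Failure links (BFS by depth):
  n1('a'): parent n0 fail=0; on 'a' 0 → fail=0;  out {5}∪∅={5}
  n6('c'): parent n0 fail=0; on 'c' 0 → fail=0;  out ∅∪∅=∅
  n8('b'): parent n0 fail=0; on 'b' 0 → fail=0;  out ∅∪∅=∅
  n2('aa'): parent n1 fail=0; on 'a' 0 → fail=1;  out ∅∪{5}={5}
  n7('cc'): parent n6 fail=0; on 'c' 0 → fail=6;  out {1}∪∅={1}
  n9('bb'): parent n8 fail=0; on 'b' 0 → fail=8;  out ∅∪∅=∅
  n15('ba'): parent n8 fail=0; on 'a' 0 → fail=1;  out {4}∪{5}={4,5}
  n3('aab'): parent n2 fail=1; on 'b' 1→0 → fail=8;  out ∅∪∅=∅
  n10('bbb'): parent n9 fail=8; on 'b' 8 → fail=9;  out ∅∪∅=∅
  n12('bbc'): parent n9 fail=8; on 'c' 8→0 → fail=6;  out ∅∪∅=∅
  n4('aabc'): parent n3 fail=8; on 'c' 8→0 → fail=6;  out ∅∪∅=∅
  n11('bbbc'): parent n10 fail=9; on 'c' 9 → fail=12;  out {2}∪∅={2}
  n13('bbcb'): parent n12 fail=6; on 'b' 6→0 → fail=8;  out ∅∪∅=∅
  n5('aabcb'): parent n4 fail=6; on 'b' 6→0 → fail=8;  out {0}∪∅={0}
  n14('bbcbb'): parent n13 fail=8; on 'b' 8 → fail=9;  out {3}∪∅={3}

Run:
i=0 'c': node 0→6
i=1 'b': node 6→8 ·f
i=2 'a': node 8→15  emit P4@[1:2],P5@[2:2]
i=3 'c': node 15→6 ·f
i=4 'b': node 6→8 ·f
i=5 'b': node 8→9
i=6 'b': node 9→10
i=7 'c': node 10→11  emit P2@[4:7]
i=8 'b': node 11→13 ·f
i=9 'b': node 13→14  emit P3@[5:9]
i=10 'c': node 14→12 ·f
i=11 'c': node 12→7 ·f  emit P1@[10:11]
i=12 'b': node 7→8 ·f
i=13 'a': node 8→15  emit P4@[12:13],P5@[13:13]
i=14 'b': node 15→8 ·f
i=15 'a': node 8→15  emit P4@[14:15],P5@[15:15]
i=16 'b': node 15→8 ·f
i=17 'a': node 8→15  emit P4@[16:17],P5@[17:17]
i=18 'b': node 15→8 ·f
i=19 'b': node 8→9
i=20 'c': node 9→12
i=21 'b': node 12→13
i=22 'b': node 13→14  emit P3@[18:22]
i=23 'b': node 14→10 ·f
i=24 'a': node 10→15 ·f  emit P4@[23:24],P5@[24:24]
i=25 'a': node 15→2 ·f  emit P5@[25:25]
i=26 'c': node 2→6 ·f
i=27 'b': node 6→8 ·f
i=28 'b': node 8→9
i=29 'b': node 9→10
i=30 'c': node 10→11  emit P2@[27:30]
i=31 'a': node 11→1 ·f  emit P5@[31:31]
i=32 'c': node 1→6 ·f
i=33 'a': node 6→1 ·f  emit P5@[33:33]
i=34 'b': node 1→8 ·f
i=35 'a': node 8→15  emit P4@[34:35],P5@[35:35]
i=36 'c': node 15→6 ·f
i=37 'c': node 6→7  emit P1@[36:37]
i=38 'a': node 7→1 ·f  emit P5@[38:38]
i=39 'a': node 1→2  emit P5@[39:39]
i=40 'b': node 2→3
i=41 'c': node 3→4
i=42 'b': node 4→5  emit P0@[38:42]

All matches (sorted): [[2,4],[2,5],[7,2],[9,3],[11,1],[13,4],[13,5],[15,4],[15,5],[17,4],[17,5],[22,3],[24,4],[24,5],[25,5],[30,2],[31,5],[33,5],[35,4],[35,5],[37,1],[38,5],[39,5],[42,0]]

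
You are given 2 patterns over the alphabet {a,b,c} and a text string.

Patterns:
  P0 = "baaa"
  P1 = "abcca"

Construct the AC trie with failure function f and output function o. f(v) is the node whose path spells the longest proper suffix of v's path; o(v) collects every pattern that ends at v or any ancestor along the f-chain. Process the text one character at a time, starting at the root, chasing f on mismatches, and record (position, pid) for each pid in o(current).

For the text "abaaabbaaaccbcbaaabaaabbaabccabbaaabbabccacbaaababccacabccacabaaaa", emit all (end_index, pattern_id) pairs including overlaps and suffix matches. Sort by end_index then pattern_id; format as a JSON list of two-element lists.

Build automaton:
Trie (insert patterns):
  n0 'ε': a→5 b→1
  n1 'b': a→2
  n2 'ba': a→3
  n3 'baa': a→4
  n4 'baaa': ·  [P0 ends]
  n5 'a': b→6
  n6 'ab': c→7
  n7 'abc': c→8
  n8 'abcc': a→9
  n9 'abcca': ·  [P1 ends]

Failure links (BFS by depth):
  n1('b'): parent n0 fail=0; on 'b' 0 → fail=0;  out ∅∪∅=∅
  n5('a'): parent n0 fail=0; on 'a' 0 → fail=0;  out ∅∪∅=∅
  n2('ba'): parent n1 fail=0; on 'a' 0 → fail=5;  out ∅∪∅=∅
  n6('ab'): parent n5 fail=0; on 'b' 0 → fail=1;  out ∅∪∅=∅
  n3('baa'): parent n2 fail=5; on 'a' 5→0 → fail=5;  out ∅∪∅=∅
  n7('abc'): parent n6 fail=1; on 'c' 1→0 → fail=0;  out ∅∪∅=∅
  n4('baaa'): parent n3 fail=5; on 'a' 5→0 → fail=5;  out {0}∪∅={0}
  n8('abcc'): parent n7 fail=0; on 'c' 0 → fail=0;  out ∅∪∅=∅
  n9('abcca'): parent n8 fail=0; on 'a' 0 → fail=5;  out {1}∪∅={1}

Scan:
[0] read 'a'  n0⇒n5
[1] read 'b'  n5⇒n6
[2] read 'a'  n6⇒n2 ·f
[3] read 'a'  n2⇒n3
[4] read 'a'  n3⇒n4  → match P0@[1:4]
[5] read 'b'  n4⇒n6 ·f
[6] read 'b'  n6⇒n1 ·f
[7] read 'a'  n1⇒n2
[8] read 'a'  n2⇒n3
[9] read 'a'  n3⇒n4  → match P0@[6:9]
[10] read 'c'  n4⇒n0 ·f
[11] read 'c'  n0⇒n0
[12] read 'b'  n0⇒n1
[13] read 'c'  n1⇒n0 ·f
[14] read 'b'  n0⇒n1
[15] read 'a'  n1⇒n2
[16] read 'a'  n2⇒n3
[17] read 'a'  n3⇒n4  → match P0@[14:17]
[18] read 'b'  n4⇒n6 ·f
[19] read 'a'  n6⇒n2 ·f
[20] read 'a'  n2⇒n3
[21] read 'a'  n3⇒n4  → match P0@[18:21]
[22] read 'b'  n4⇒n6 ·f
[23] read 'b'  n6⇒n1 ·f
[24] read 'a'  n1⇒n2
[25] read 'a'  n2⇒n3
[26] read 'b'  n3⇒n6 ·f
[27] read 'c'  n6⇒n7
[28] read 'c'  n7⇒n8
[29] read 'a'  n8⇒n9  → match P1@[25:29]
[30] read 'b'  n9⇒n6 ·f
[31] read 'b'  n6⇒n1 ·f
[32] read 'a'  n1⇒n2
[33] read 'a'  n2⇒n3
[34] read 'a'  n3⇒n4  → match P0@[31:34]
[35] read 'b'  n4⇒n6 ·f
[36] read 'b'  n6⇒n1 ·f
[37] read 'a'  n1⇒n2
[38] read 'b'  n2⇒n6 ·f
[39] read 'c'  n6⇒n7
[40] read 'c'  n7⇒n8
[41] read 'a'  n8⇒n9  → match P1@[37:41]
[42] read 'c'  n9⇒n0 ·f
[43] read 'b'  n0⇒n1
[44] read 'a'  n1⇒n2
[45] read 'a'  n2⇒n3
[46] read 'a'  n3⇒n4  → match P0@[43:46]
[47] read 'b'  n4⇒n6 ·f
[48] read 'a'  n6⇒n2 ·f
[49] read 'b'  n2⇒n6 ·f
[50] read 'c'  n6⇒n7
[51] read 'c'  n7⇒n8
[52] read 'a'  n8⇒n9  → match P1@[48:52]
[53] read 'c'  n9⇒n0 ·f
[54] read 'a'  n0⇒n5
[55] read 'b'  n5⇒n6
[56] read 'c'  n6⇒n7
[57] read 'c'  n7⇒n8
[58] read 'a'  n8⇒n9  → match P1@[54:58]
[59] read 'c'  n9⇒n0 ·f
[60] read 'a'  n0⇒n5
[61] read 'b'  n5⇒n6
[62] read 'a'  n6⇒n2 ·f
[63] read 'a'  n2⇒n3
[64] read 'a'  n3⇒n4  → match P0@[61:64]
[65] read 'a'  n4⇒n5 ·f

Matches: [[4,0],[9,0],[17,0],[21,0],[29,1],[34,0],[41,1],[46,0],[52,1],[58,1],[64,0]]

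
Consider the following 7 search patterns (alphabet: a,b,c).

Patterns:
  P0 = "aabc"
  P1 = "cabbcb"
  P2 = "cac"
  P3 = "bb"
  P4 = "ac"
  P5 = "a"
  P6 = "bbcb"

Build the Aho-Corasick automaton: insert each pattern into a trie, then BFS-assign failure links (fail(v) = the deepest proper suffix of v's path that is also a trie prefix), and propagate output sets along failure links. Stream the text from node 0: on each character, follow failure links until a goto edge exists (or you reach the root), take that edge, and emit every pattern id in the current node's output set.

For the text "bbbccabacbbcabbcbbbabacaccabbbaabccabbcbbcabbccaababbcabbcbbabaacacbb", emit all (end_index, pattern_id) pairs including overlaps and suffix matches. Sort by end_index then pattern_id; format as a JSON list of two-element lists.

Build:
Trie nodes:
  n0 'ε': a→1 b→12 c→5
  n1 'a': a→2 c→14  [P5 ends]
  n2 'aa': b→3
  n3 'aab': c→4
  n4 'aabc': ·  [P0 ends]
  n5 'c': a→6
  n6 'ca': b→7 c→11
  n7 'cab': b→8
  n8 'cabb': c→9
  n9 'cabbc': b→10
  n10 'cabbcb': ·  [P1 ends]
  n11 'cac': ·  [P2 ends]
  n12 'b': b→13
  n13 'bb': c→15  [P3 ends]
  n14 'ac': ·  [P4 ends]
  n15 'bbc': b→16
  n16 'bbcb': ·  [P6 ends]

Failure links (BFS by depth):
  fail(1) 'a': from fail(0)=0 chase 'a': 0 ⇒ 0;  out={5}∪out(0)={5}
  fail(5) 'c': from fail(0)=0 chase 'c': 0 ⇒ 0;  out=∅∪out(0)=∅
  fail(12) 'b': from fail(0)=0 chase 'b': 0 ⇒ 0;  out=∅∪out(0)=∅
  fail(2) 'aa': from fail(1)=0 chase 'a': 0 ⇒ 1;  out=∅∪out(1)={5}
  fail(6) 'ca': from fail(5)=0 chase 'a': 0 ⇒ 1;  out=∅∪out(1)={5}
  fail(13) 'bb': from fail(12)=0 chase 'b': 0 ⇒ 12;  out={3}∪out(12)={3}
  fail(14) 'ac': from fail(1)=0 chase 'c': 0 ⇒ 5;  out={4}∪out(5)={4}
  fail(3) 'aab': from fail(2)=1 chase 'b': 1→0 ⇒ 12;  out=∅∪out(12)=∅
  fail(7) 'cab': from fail(6)=1 chase 'b': 1→0 ⇒ 12;  out=∅∪out(12)=∅
  fail(11) 'cac': from fail(6)=1 chase 'c': 1 ⇒ 14;  out={2}∪out(14)={2,4}
  fail(15) 'bbc': from fail(13)=12 chase 'c': 12→0 ⇒ 5;  out=∅∪out(5)=∅
  fail(4) 'aabc': from fail(3)=12 chase 'c': 12→0 ⇒ 5;  out={0}∪out(5)={0}
  fail(8) 'cabb': from fail(7)=12 chase 'b': 12 ⇒ 13;  out=∅∪out(13)={3}
  fail(16) 'bbcb': from fail(15)=5 chase 'b': 5→0 ⇒ 12;  out={6}∪out(12)={6}
  fail(9) 'cabbc': from fail(8)=13 chase 'c': 13 ⇒ 15;  out=∅∪out(15)=∅
  fail(10) 'cabbcb': from fail(9)=15 chase 'b': 15 ⇒ 16;  out={1}∪out(16)={1,6}

Run:
i=0 'b': node 0→12
i=1 'b': node 12→13  → match P3@[0:1]
i=2 'b': node 13→13 (via fail)  → match P3@[1:2]
i=3 'c': node 13→15
i=4 'c': node 15→5 (via fail)
i=5 'a': node 5→6  → match P5@[5:5]
i=6 'b': node 6→7
i=7 'a': node 7→1 (via fail)  → match P5@[7:7]
i=8 'c': node 1→14  → match P4@[7:8]
i=9 'b': node 14→12 (via fail)
i=10 'b': node 12→13  → match P3@[9:10]
i=11 'c': node 13→15
i=12 'a': node 15→6 (via fail)  → match P5@[12:12]
i=13 'b': node 6→7
i=14 'b': node 7→8  → match P3@[13:14]
i=15 'c': node 8→9
i=16 'b': node 9→10  → match P1@[11:16],P6@[13:16]
i=17 'b': node 10→13 (via fail)  → match P3@[16:17]
i=18 'b': node 13→13 (via fail)  → match P3@[17:18]
i=19 'a': node 13→1 (via fail)  → match P5@[19:19]
i=20 'b': node 1→12 (via fail)
i=21 'a': node 12→1 (via fail)  → match P5@[21:21]
i=22 'c': node 1→14  → match P4@[21:22]
i=23 'a': node 14→6 (via fail)  → match P5@[23:23]
i=24 'c': node 6→11  → match P2@[22:24],P4@[23:24]
i=25 'c': node 11→5 (via fail)
i=26 'a': node 5→6  → match P5@[26:26]
i=27 'b': node 6→7
i=28 'b': node 7→8  → match P3@[27:28]
i=29 'b': node 8→13 (via fail)  → match P3@[28:29]
i=30 'a': node 13→1 (via fail)  → match P5@[30:30]
i=31 'a': node 1→2  → match P5@[31:31]
i=32 'b': node 2→3
i=33 'c': node 3→4  → match P0@[30:33]
i=34 'c': node 4→5 (via fail)
i=35 'a': node 5→6  → match P5@[35:35]
i=36 'b': node 6→7
i=37 'b': node 7→8  → match P3@[36:37]
i=38 'c': node 8→9
i=39 'b': node 9→10  → match P1@[34:39],P6@[36:39]
i=40 'b': node 10→13 (via fail)  → match P3@[39:40]
i=41 'c': node 13→15
i=42 'a': node 15→6 (via fail)  → match P5@[42:42]
i=43 'b': node 6→7
i=44 'b': node 7→8  → match P3@[43:44]
i=45 'c': node 8→9
i=46 'c': node 9→5 (via fail)
i=47 'a': node 5→6  → match P5@[47:47]
i=48 'a': node 6→2 (via fail)  → match P5@[48:48]
i=49 'b': node 2→3
i=50 'a': node 3→1 (via fail)  → match P5@[50:50]
i=51 'b': node 1→12 (via fail)
i=52 'b': node 12→13  → match P3@[51:52]
i=53 'c': node 13→15
i=54 'a': node 15→6 (via fail)  → match P5@[54:54]
i=55 'b': node 6→7
i=56 'b': node 7→8  → match P3@[55:56]
i=57 'c': node 8→9
i=58 'b': node 9→10  → match P1@[53:58],P6@[55:58]
i=59 'b': node 10→13 (via fail)  → match P3@[58:59]
i=60 'a': node 13→1 (via fail)  → match P5@[60:60]
i=61 'b': node 1→12 (via fail)
i=62 'a': node 12→1 (via fail)  → match P5@[62:62]
i=63 'a': node 1→2  → match P5@[63:63]
i=64 'c': node 2→14 (via fail)  → match P4@[63:64]
i=65 'a': node 14→6 (via fail)  → match P5@[65:65]
i=66 'c': node 6→11  → match P2@[64:66],P4@[65:66]
i=67 'b': node 11→12 (via fail)
i=68 'b': node 12→13  → match P3@[67:68]

Result: [[1,3],[2,3],[5,5],[7,5],[8,4],[10,3],[12,5],[14,3],[16,1],[16,6],[17,3],[18,3],[19,5],[21,5],[22,4],[23,5],[24,2],[24,4],[26,5],[28,3],[29,3],[30,5],[31,5],[33,0],[35,5],[37,3],[39,1],[39,6],[40,3],[42,5],[44,3],[47,5],[48,5],[50,5],[52,3],[54,5],[56,3],[58,1],[58,6],[59,3],[60,5],[62,5],[63,5],[64,4],[65,5],[66,2],[66,4],[68,3]]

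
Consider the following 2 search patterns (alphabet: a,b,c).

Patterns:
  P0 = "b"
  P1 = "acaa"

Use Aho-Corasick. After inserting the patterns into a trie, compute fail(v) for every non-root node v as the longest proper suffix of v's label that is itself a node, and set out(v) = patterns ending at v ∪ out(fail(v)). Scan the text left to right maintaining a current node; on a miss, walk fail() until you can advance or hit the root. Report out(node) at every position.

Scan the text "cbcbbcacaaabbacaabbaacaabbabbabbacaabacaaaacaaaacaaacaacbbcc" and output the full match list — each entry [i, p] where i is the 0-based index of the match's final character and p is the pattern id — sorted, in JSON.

Build automaton:
Trie (insert patterns):
  n0 'ε': a→2 b→1
  n1 'b': ·  ←P0
  n2 'a': c→3
  n3 'ac': a→4
  n4 'aca': a→5
  n5 'acaa': ·  ←P1

BFS fail/out derivation:
  fail(1) 'b': from fail(0)=0 chase 'b': 0 ⇒ 0;  out={0}∪out(0)={0}
  fail(2) 'a': from fail(0)=0 chase 'a': 0 ⇒ 0;  out=∅∪out(0)=∅
  fail(3) 'ac': from fail(2)=0 chase 'c': 0 ⇒ 0;  out=∅∪out(0)=∅
  fail(4) 'aca': from fail(3)=0 chase 'a': 0 ⇒ 2;  out=∅∪out(2)=∅
  fail(5) 'acaa': from fail(4)=2 chase 'a': 2→0 ⇒ 2;  out={1}∪out(2)={1}

Run:
[0] read 'c'  n0⇒n0
[1] read 'b'  n0⇒n1  ** P0@[1:1]
[2] read 'c'  n1⇒n0 (fail-walked)
[3] read 'b'  n0⇒n1  ** P0@[3:3]
[4] read 'b'  n1⇒n1 (fail-walked)  ** P0@[4:4]
[5] read 'c'  n1⇒n0 (fail-walked)
[6] read 'a'  n0⇒n2
[7] read 'c'  n2⇒n3
[8] read 'a'  n3⇒n4
[9] read 'a'  n4⇒n5  ** P1@[6:9]
[10] read 'a'  n5⇒n2 (fail-walked)
[11] read 'b'  n2⇒n1 (fail-walked)  ** P0@[11:11]
[12] read 'b'  n1⇒n1 (fail-walked)  ** P0@[12:12]
[13] read 'a'  n1⇒n2 (fail-walked)
[14] read 'c'  n2⇒n3
[15] read 'a'  n3⇒n4
[16] read 'a'  n4⇒n5  ** P1@[13:16]
[17] read 'b'  n5⇒n1 (fail-walked)  ** P0@[17:17]
[18] read 'b'  n1⇒n1 (fail-walked)  ** P0@[18:18]
[19] read 'a'  n1⇒n2 (fail-walked)
[20] read 'a'  n2⇒n2 (fail-walked)
[21] read 'c'  n2⇒n3
[22] read 'a'  n3⇒n4
[23] read 'a'  n4⇒n5  ** P1@[20:23]
[24] read 'b'  n5⇒n1 (fail-walked)  ** P0@[24:24]
[25] read 'b'  n1⇒n1 (fail-walked)  ** P0@[25:25]
[26] read 'a'  n1⇒n2 (fail-walked)
[27] read 'b'  n2⇒n1 (fail-walked)  ** P0@[27:27]
[28] read 'b'  n1⇒n1 (fail-walked)  ** P0@[28:28]
[29] read 'a'  n1⇒n2 (fail-walked)
[30] read 'b'  n2⇒n1 (fail-walked)  ** P0@[30:30]
[31] read 'b'  n1⇒n1 (fail-walked)  ** P0@[31:31]
[32] read 'a'  n1⇒n2 (fail-walked)
[33] read 'c'  n2⇒n3
[34] read 'a'  n3⇒n4
[35] read 'a'  n4⇒n5  ** P1@[32:35]
[36] read 'b'  n5⇒n1 (fail-walked)  ** P0@[36:36]
[37] read 'a'  n1⇒n2 (fail-walked)
[38] read 'c'  n2⇒n3
[39] read 'a'  n3⇒n4
[40] read 'a'  n4⇒n5  ** P1@[37:40]
[41] read 'a'  n5⇒n2 (fail-walked)
[42] read 'a'  n2⇒n2 (fail-walked)
[43] read 'c'  n2⇒n3
[44] read 'a'  n3⇒n4
[45] read 'a'  n4⇒n5  ** P1@[42:45]
[46] read 'a'  n5⇒n2 (fail-walked)
[47] read 'a'  n2⇒n2 (fail-walked)
[48] read 'c'  n2⇒n3
[49] read 'a'  n3⇒n4
[50] read 'a'  n4⇒n5  ** P1@[47:50]
[51] read 'a'  n5⇒n2 (fail-walked)
[52] read 'c'  n2⇒n3
[53] read 'a'  n3⇒n4
[54] read 'a'  n4⇒n5  ** P1@[51:54]
[55] read 'c'  n5⇒n3 (fail-walked)
[56] read 'b'  n3⇒n1 (fail-walked)  ** P0@[56:56]
[57] read 'b'  n1⇒n1 (fail-walked)  ** P0@[57:57]
[58] read 'c'  n1⇒n0 (fail-walked)
[59] read 'c'  n0⇒n0

Matches: [[1,0],[3,0],[4,0],[9,1],[11,0],[12,0],[16,1],[17,0],[18,0],[23,1],[24,0],[25,0],[27,0],[28,0],[30,0],[31,0],[35,1],[36,0],[40,1],[45,1],[50,1],[54,1],[56,0],[57,0]]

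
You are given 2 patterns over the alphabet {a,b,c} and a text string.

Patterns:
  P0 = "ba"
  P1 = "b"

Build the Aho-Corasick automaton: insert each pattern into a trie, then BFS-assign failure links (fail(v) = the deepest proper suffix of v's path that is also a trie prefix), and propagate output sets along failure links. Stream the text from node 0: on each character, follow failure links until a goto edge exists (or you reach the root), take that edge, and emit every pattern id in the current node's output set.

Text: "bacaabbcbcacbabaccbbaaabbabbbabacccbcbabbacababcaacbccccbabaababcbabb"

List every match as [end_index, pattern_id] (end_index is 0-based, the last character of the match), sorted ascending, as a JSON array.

Construct AC machine:
Trie (insert patterns):
  n0 'ε': b→1
  n1 'b': a→2  ←P1
  n2 'ba': ·  ←P0

BFS fail/out derivation:
  fail(1) 'b': from fail(0)=0 chase 'b': 0 ⇒ 0;  out={1}∪out(0)={1}
  fail(2) 'ba': from fail(1)=0 chase 'a': 0 ⇒ 0;  out={0}∪out(0)={0}

Run:
pos 0 'b': at 1  emit P1@[0:0]
pos 1 'a': at 2  emit P0@[0:1]
pos 2 'c': at 0 (via fail)
pos 3 'a': at 0
pos 4 'a': at 0
pos 5 'b': at 1  emit P1@[5:5]
pos 6 'b': at 1 (via fail)  emit P1@[6:6]
pos 7 'c': at 0 (via fail)
pos 8 'b': at 1  emit P1@[8:8]
pos 9 'c': at 0 (via fail)
pos 10 'a': at 0
pos 11 'c': at 0
pos 12 'b': at 1  emit P1@[12:12]
pos 13 'a': at 2  emit P0@[12:13]
pos 14 'b': at 1 (via fail)  emit P1@[14:14]
pos 15 'a': at 2  emit P0@[14:15]
pos 16 'c': at 0 (via fail)
pos 17 'c': at 0
pos 18 'b': at 1  emit P1@[18:18]
pos 19 'b': at 1 (via fail)  emit P1@[19:19]
pos 20 'a': at 2  emit P0@[19:20]
pos 21 'a': at 0 (via fail)
pos 22 'a': at 0
pos 23 'b': at 1  emit P1@[23:23]
pos 24 'b': at 1 (via fail)  emit P1@[24:24]
pos 25 'a': at 2  emit P0@[24:25]
pos 26 'b': at 1 (via fail)  emit P1@[26:26]
pos 27 'b': at 1 (via fail)  emit P1@[27:27]
pos 28 'b': at 1 (via fail)  emit P1@[28:28]
pos 29 'a': at 2  emit P0@[28:29]
pos 30 'b': at 1 (via fail)  emit P1@[30:30]
pos 31 'a': at 2  emit P0@[30:31]
pos 32 'c': at 0 (via fail)
pos 33 'c': at 0
pos 34 'c': at 0
pos 35 'b': at 1  emit P1@[35:35]
pos 36 'c': at 0 (via fail)
pos 37 'b': at 1  emit P1@[37:37]
pos 38 'a': at 2  emit P0@[37:38]
pos 39 'b': at 1 (via fail)  emit P1@[39:39]
pos 40 'b': at 1 (via fail)  emit P1@[40:40]
pos 41 'a': at 2  emit P0@[40:41]
pos 42 'c': at 0 (via fail)
pos 43 'a': at 0
pos 44 'b': at 1  emit P1@[44:44]
pos 45 'a': at 2  emit P0@[44:45]
pos 46 'b': at 1 (via fail)  emit P1@[46:46]
pos 47 'c': at 0 (via fail)
pos 48 'a': at 0
pos 49 'a': at 0
pos 50 'c': at 0
pos 51 'b': at 1  emit P1@[51:51]
pos 52 'c': at 0 (via fail)
pos 53 'c': at 0
pos 54 'c': at 0
pos 55 'c': at 0
pos 56 'b': at 1  emit P1@[56:56]
pos 57 'a': at 2  emit P0@[56:57]
pos 58 'b': at 1 (via fail)  emit P1@[58:58]
pos 59 'a': at 2  emit P0@[58:59]
pos 60 'a': at 0 (via fail)
pos 61 'b': at 1  emit P1@[61:61]
pos 62 'a': at 2  emit P0@[61:62]
pos 63 'b': at 1 (via fail)  emit P1@[63:63]
pos 64 'c': at 0 (via fail)
pos 65 'b': at 1  emit P1@[65:65]
pos 66 'a': at 2  emit P0@[65:66]
pos 67 'b': at 1 (via fail)  emit P1@[67:67]
pos 68 'b': at 1 (via fail)  emit P1@[68:68]

Result: [[0,1],[1,0],[5,1],[6,1],[8,1],[12,1],[13,0],[14,1],[15,0],[18,1],[19,1],[20,0],[23,1],[24,1],[25,0],[26,1],[27,1],[28,1],[29,0],[30,1],[31,0],[35,1],[37,1],[38,0],[39,1],[40,1],[41,0],[44,1],[45,0],[46,1],[51,1],[56,1],[57,0],[58,1],[59,0],[61,1],[62,0],[63,1],[65,1],[66,0],[67,1],[68,1]]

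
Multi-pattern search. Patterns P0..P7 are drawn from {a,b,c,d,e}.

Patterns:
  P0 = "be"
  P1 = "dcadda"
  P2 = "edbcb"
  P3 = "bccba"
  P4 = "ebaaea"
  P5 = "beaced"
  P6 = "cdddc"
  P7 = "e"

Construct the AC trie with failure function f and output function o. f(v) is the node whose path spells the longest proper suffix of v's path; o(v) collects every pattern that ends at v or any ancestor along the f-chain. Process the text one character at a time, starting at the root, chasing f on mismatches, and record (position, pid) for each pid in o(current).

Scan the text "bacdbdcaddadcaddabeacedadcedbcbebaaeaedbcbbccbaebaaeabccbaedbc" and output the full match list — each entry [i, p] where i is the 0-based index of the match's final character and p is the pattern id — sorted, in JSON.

Build automaton:
Trie (insert patterns):
  n0 'ε': b→1 c→27 d→3 e→9
  n1 'b': c→14 e→2
  n2 'be': a→23  [P0 ends]
  n3 'd': c→4
  n4 'dc': a→5
  n5 'dca': d→6
  n6 'dcad': d→7
  n7 'dcadd': a→8
  n8 'dcadda': ·  [P1 ends]
  n9 'e': b→18 d→10  [P7 ends]
  n10 'ed': b→11
  n11 'edb': c→12
  n12 'edbc': b→13
  n13 'edbcb': ·  [P2 ends]
  n14 'bc': c→15
  n15 'bcc': b→16
  n16 'bccb': a→17
  n17 'bccba': ·  [P3 ends]
  n18 'eb': a→19
  n19 'eba': a→20
  n20 'ebaa': e→21
  n21 'ebaae': a→22
  n22 'ebaaea': ·  [P4 ends]
  n23 'bea': c→24
  n24 'beac': e→25
  n25 'beace': d→26
  n26 'beaced': ·  [P5 ends]
  n27 'c': d→28
  n28 'cd': d→29
  n29 'cdd': d→30
  n30 'cddd': c→31
  n31 'cdddc': ·  [P6 ends]

Failure links (BFS by depth):
  fail(1) 'b': from fail(0)=0 chase 'b': 0 ⇒ 0;  out=∅∪out(0)=∅
  fail(3) 'd': from fail(0)=0 chase 'd': 0 ⇒ 0;  out=∅∪out(0)=∅
  fail(9) 'e': from fail(0)=0 chase 'e': 0 ⇒ 0;  out={7}∪out(0)={7}
  fail(27) 'c': from fail(0)=0 chase 'c': 0 ⇒ 0;  out=∅∪out(0)=∅
  fail(2) 'be': from fail(1)=0 chase 'e': 0 ⇒ 9;  out={0}∪out(9)={0,7}
  fail(4) 'dc': from fail(3)=0 chase 'c': 0 ⇒ 27;  out=∅∪out(27)=∅
  fail(10) 'ed': from fail(9)=0 chase 'd': 0 ⇒ 3;  out=∅∪out(3)=∅
  fail(14) 'bc': from fail(1)=0 chase 'c': 0 ⇒ 27;  out=∅∪out(27)=∅
  fail(18) 'eb': from fail(9)=0 chase 'b': 0 ⇒ 1;  out=∅∪out(1)=∅
  fail(28) 'cd': from fail(27)=0 chase 'd': 0 ⇒ 3;  out=∅∪out(3)=∅
  fail(5) 'dca': from fail(4)=27 chase 'a': 27→0 ⇒ 0;  out=∅∪out(0)=∅
  fail(11) 'edb': from fail(10)=3 chase 'b': 3→0 ⇒ 1;  out=∅∪out(1)=∅
  fail(15) 'bcc': from fail(14)=27 chase 'c': 27→0 ⇒ 27;  out=∅∪out(27)=∅
  fail(19) 'eba': from fail(18)=1 chase 'a': 1→0 ⇒ 0;  out=∅∪out(0)=∅
  fail(23) 'bea': from fail(2)=9 chase 'a': 9→0 ⇒ 0;  out=∅∪out(0)=∅
  fail(29) 'cdd': from fail(28)=3 chase 'd': 3→0 ⇒ 3;  out=∅∪out(3)=∅
  fail(6) 'dcad': from fail(5)=0 chase 'd': 0 ⇒ 3;  out=∅∪out(3)=∅
  fail(12) 'edbc': from fail(11)=1 chase 'c': 1 ⇒ 14;  out=∅∪out(14)=∅
  fail(16) 'bccb': from fail(15)=27 chase 'b': 27→0 ⇒ 1;  out=∅∪out(1)=∅
  fail(20) 'ebaa': from fail(19)=0 chase 'a': 0 ⇒ 0;  out=∅∪out(0)=∅
  fail(24) 'beac': from fail(23)=0 chase 'c': 0 ⇒ 27;  out=∅∪out(27)=∅
  fail(30) 'cddd': from fail(29)=3 chase 'd': 3→0 ⇒ 3;  out=∅∪out(3)=∅
  fail(7) 'dcadd': from fail(6)=3 chase 'd': 3→0 ⇒ 3;  out=∅∪out(3)=∅
  fail(13) 'edbcb': from fail(12)=14 chase 'b': 14→27→0 ⇒ 1;  out={2}∪out(1)={2}
  fail(17) 'bccba': from fail(16)=1 chase 'a': 1→0 ⇒ 0;  out={3}∪out(0)={3}
  fail(21) 'ebaae': from fail(20)=0 chase 'e': 0 ⇒ 9;  out=∅∪out(9)={7}
  fail(25) 'beace': from fail(24)=27 chase 'e': 27→0 ⇒ 9;  out=∅∪out(9)={7}
  fail(31) 'cdddc': from fail(30)=3 chase 'c': 3 ⇒ 4;  out={6}∪out(4)={6}
  fail(8) 'dcadda': from fail(7)=3 chase 'a': 3→0 ⇒ 0;  out={1}∪out(0)={1}
  fail(22) 'ebaaea': from fail(21)=9 chase 'a': 9→0 ⇒ 0;  out={4}∪out(0)={4}
  fail(26) 'beaced': from fail(25)=9 chase 'd': 9 ⇒ 10;  out={5}∪out(10)={5}

Text stream:
[0] read 'b'  n0⇒n1
[1] read 'a'  n1⇒n0 (fail-walked)
[2] read 'c'  n0⇒n27
[3] read 'd'  n27⇒n28
[4] read 'b'  n28⇒n1 (fail-walked)
[5] read 'd'  n1⇒n3 (fail-walked)
[6] read 'c'  n3⇒n4
[7] read 'a'  n4⇒n5
[8] read 'd'  n5⇒n6
[9] read 'd'  n6⇒n7
[10] read 'a'  n7⇒n8  ** P1@[5:10]
[11] read 'd'  n8⇒n3 (fail-walked)
[12] read 'c'  n3⇒n4
[13] read 'a'  n4⇒n5
[14] read 'd'  n5⇒n6
[15] read 'd'  n6⇒n7
[16] read 'a'  n7⇒n8  ** P1@[11:16]
[17] read 'b'  n8⇒n1 (fail-walked)
[18] read 'e'  n1⇒n2  ** P0@[17:18],P7@[18:18]
[19] read 'a'  n2⇒n23
[20] read 'c'  n23⇒n24
[21] read 'e'  n24⇒n25  ** P7@[21:21]
[22] read 'd'  n25⇒n26  ** P5@[17:22]
[23] read 'a'  n26⇒n0 (fail-walked)
[24] read 'd'  n0⇒n3
[25] read 'c'  n3⇒n4
[26] read 'e'  n4⇒n9 (fail-walked)  ** P7@[26:26]
[27] read 'd'  n9⇒n10
[28] read 'b'  n10⇒n11
[29] read 'c'  n11⇒n12
[30] read 'b'  n12⇒n13  ** P2@[26:30]
[31] read 'e'  n13⇒n2 (fail-walked)  ** P0@[30:31],P7@[31:31]
[32] read 'b'  n2⇒n18 (fail-walked)
[33] read 'a'  n18⇒n19
[34] read 'a'  n19⇒n20
[35] read 'e'  n20⇒n21  ** P7@[35:35]
[36] read 'a'  n21⇒n22  ** P4@[31:36]
[37] read 'e'  n22⇒n9 (fail-walked)  ** P7@[37:37]
[38] read 'd'  n9⇒n10
[39] read 'b'  n10⇒n11
[40] read 'c'  n11⇒n12
[41] read 'b'  n12⇒n13  ** P2@[37:41]
[42] read 'b'  n13⇒n1 (fail-walked)
[43] read 'c'  n1⇒n14
[44] read 'c'  n14⇒n15
[45] read 'b'  n15⇒n16
[46] read 'a'  n16⇒n17  ** P3@[42:46]
[47] read 'e'  n17⇒n9 (fail-walked)  ** P7@[47:47]
[48] read 'b'  n9⇒n18
[49] read 'a'  n18⇒n19
[50] read 'a'  n19⇒n20
[51] read 'e'  n20⇒n21  ** P7@[51:51]
[52] read 'a'  n21⇒n22  ** P4@[47:52]
[53] read 'b'  n22⇒n1 (fail-walked)
[54] read 'c'  n1⇒n14
[55] read 'c'  n14⇒n15
[56] read 'b'  n15⇒n16
[57] read 'a'  n16⇒n17  ** P3@[53:57]
[58] read 'e'  n17⇒n9 (fail-walked)  ** P7@[58:58]
[59] read 'd'  n9⇒n10
[60] read 'b'  n10⇒n11
[61] read 'c'  n11⇒n12

Result: [[10,1],[16,1],[18,0],[18,7],[21,7],[22,5],[26,7],[30,2],[31,0],[31,7],[35,7],[36,4],[37,7],[41,2],[46,3],[47,7],[51,7],[52,4],[57,3],[58,7]]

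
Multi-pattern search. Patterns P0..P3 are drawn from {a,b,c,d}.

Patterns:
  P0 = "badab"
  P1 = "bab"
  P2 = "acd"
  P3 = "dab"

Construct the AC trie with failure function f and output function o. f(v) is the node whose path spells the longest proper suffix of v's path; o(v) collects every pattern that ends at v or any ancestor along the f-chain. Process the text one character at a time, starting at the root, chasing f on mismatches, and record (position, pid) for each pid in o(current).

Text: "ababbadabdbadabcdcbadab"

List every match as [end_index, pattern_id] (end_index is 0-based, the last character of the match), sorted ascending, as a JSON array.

Build automaton:
Trie (insert patterns):
  0='ε' goto a→7 b→1 d→10
  1='b' goto a→2
  2='ba' goto b→6 d→3
  3='bad' goto a→4
  4='bada' goto b→5
  5='badab' goto ·  [P0 ends]
  6='bab' goto ·  [P1 ends]
  7='a' goto c→8
  8='ac' goto d→9
  9='acd' goto ·  [P2 ends]
  10='d' goto a→11
  11='da' goto b→12
  12='dab' goto ·  [P3 ends]

Failure links (BFS by depth):
  n1('b'): parent n0 fail=0; on 'b' 0 → fail=0;  out ∅∪∅=∅
  n7('a'): parent n0 fail=0; on 'a' 0 → fail=0;  out ∅∪∅=∅
  n10('d'): parent n0 fail=0; on 'd' 0 → fail=0;  out ∅∪∅=∅
  n2('ba'): parent n1 fail=0; on 'a' 0 → fail=7;  out ∅∪∅=∅
  n8('ac'): parent n7 fail=0; on 'c' 0 → fail=0;  out ∅∪∅=∅
  n11('da'): parent n10 fail=0; on 'a' 0 → fail=7;  out ∅∪∅=∅
  n3('bad'): parent n2 fail=7; on 'd' 7→0 → fail=10;  out ∅∪∅=∅
  n6('bab'): parent n2 fail=7; on 'b' 7→0 → fail=1;  out {1}∪∅={1}
  n9('acd'): parent n8 fail=0; on 'd' 0 → fail=10;  out {2}∪∅={2}
  n12('dab'): parent n11 fail=7; on 'b' 7→0 → fail=1;  out {3}∪∅={3}
  n4('bada'): parent n3 fail=10; on 'a' 10 → fail=11;  out ∅∪∅=∅
  n5('badab'): parent n4 fail=11; on 'b' 11 → fail=12;  out {0}∪{3}={0,3}

Run:
i=0 'a': node 0→7
i=1 'b': node 7→1 ·f
i=2 'a': node 1→2
i=3 'b': node 2→6  → match P1@[1:3]
i=4 'b': node 6→1 ·f
i=5 'a': node 1→2
i=6 'd': node 2→3
i=7 'a': node 3→4
i=8 'b': node 4→5  → match P0@[4:8],P3@[6:8]
i=9 'd': node 5→10 ·f
i=10 'b': node 10→1 ·f
i=11 'a': node 1→2
i=12 'd': node 2→3
i=13 'a': node 3→4
i=14 'b': node 4→5  → match P0@[10:14],P3@[12:14]
i=15 'c': node 5→0 ·f
i=16 'd': node 0→10
i=17 'c': node 10→0 ·f
i=18 'b': node 0→1
i=19 'a': node 1→2
i=20 'd': node 2→3
i=21 'a': node 3→4
i=22 'b': node 4→5  → match P0@[18:22],P3@[20:22]

Matches: [[3,1],[8,0],[8,3],[14,0],[14,3],[22,0],[22,3]]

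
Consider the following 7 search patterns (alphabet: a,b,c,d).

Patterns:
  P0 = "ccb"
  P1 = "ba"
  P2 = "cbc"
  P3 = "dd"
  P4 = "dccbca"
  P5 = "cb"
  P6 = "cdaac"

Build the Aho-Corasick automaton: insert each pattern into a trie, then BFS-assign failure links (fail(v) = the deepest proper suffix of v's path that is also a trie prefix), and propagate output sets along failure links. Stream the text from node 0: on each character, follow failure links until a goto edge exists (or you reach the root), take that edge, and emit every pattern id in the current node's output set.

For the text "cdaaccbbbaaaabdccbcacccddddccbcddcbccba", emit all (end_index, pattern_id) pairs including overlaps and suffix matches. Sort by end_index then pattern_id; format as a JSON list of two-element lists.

Construct AC machine:
Trie nodes:
  n0 'ε': b→4 c→1 d→8
  n1 'c': b→6 c→2 d→15
  n2 'cc': b→3
  n3 'ccb': ·  ←P0
  n4 'b': a→5
  n5 'ba': ·  ←P1
  n6 'cb': c→7  ←P5
  n7 'cbc': ·  ←P2
  n8 'd': c→10 d→9
  n9 'dd': ·  ←P3
  n10 'dc': c→11
  n11 'dcc': b→12
  n12 'dccb': c→13
  n13 'dccbc': a→14
  n14 'dccbca': ·  ←P4
  n15 'cd': a→16
  n16 'cda': a→17
  n17 'cdaa': c→18
  n18 'cdaac': ·  ←P6

Failure links (BFS by depth):
  fail(1) 'c': from fail(0)=0 chase 'c': 0 ⇒ 0;  out=∅∪out(0)=∅
  fail(4) 'b': from fail(0)=0 chase 'b': 0 ⇒ 0;  out=∅∪out(0)=∅
  fail(8) 'd': from fail(0)=0 chase 'd': 0 ⇒ 0;  out=∅∪out(0)=∅
  fail(2) 'cc': from fail(1)=0 chase 'c': 0 ⇒ 1;  out=∅∪out(1)=∅
  fail(5) 'ba': from fail(4)=0 chase 'a': 0 ⇒ 0;  out={1}∪out(0)={1}
  fail(6) 'cb': from fail(1)=0 chase 'b': 0 ⇒ 4;  out={5}∪out(4)={5}
  fail(9) 'dd': from fail(8)=0 chase 'd': 0 ⇒ 8;  out={3}∪out(8)={3}
  fail(10) 'dc': from fail(8)=0 chase 'c': 0 ⇒ 1;  out=∅∪out(1)=∅
  fail(15) 'cd': from fail(1)=0 chase 'd': 0 ⇒ 8;  out=∅∪out(8)=∅
  fail(3) 'ccb': from fail(2)=1 chase 'b': 1 ⇒ 6;  out={0}∪out(6)={0,5}
  fail(7) 'cbc': from fail(6)=4 chase 'c': 4→0 ⇒ 1;  out={2}∪out(1)={2}
  fail(11) 'dcc': from fail(10)=1 chase 'c': 1 ⇒ 2;  out=∅∪out(2)=∅
  fail(16) 'cda': from fail(15)=8 chase 'a': 8→0 ⇒ 0;  out=∅∪out(0)=∅
  fail(12) 'dccb': from fail(11)=2 chase 'b': 2 ⇒ 3;  out=∅∪out(3)={0,5}
  fail(17) 'cdaa': from fail(16)=0 chase 'a': 0 ⇒ 0;  out=∅∪out(0)=∅
  fail(13) 'dccbc': from fail(12)=3 chase 'c': 3→6 ⇒ 7;  out=∅∪out(7)={2}
  fail(18) 'cdaac': from fail(17)=0 chase 'c': 0 ⇒ 1;  out={6}∪out(1)={6}
  fail(14) 'dccbca': from fail(13)=7 chase 'a': 7→1→0 ⇒ 0;  out={4}∪out(0)={4}

Scan:
[0] read 'c'  n0⇒n1
[1] read 'd'  n1⇒n15
[2] read 'a'  n15⇒n16
[3] read 'a'  n16⇒n17
[4] read 'c'  n17⇒n18  ** P6@[0:4]
[5] read 'c'  n18⇒n2 ·f
[6] read 'b'  n2⇒n3  ** P0@[4:6],P5@[5:6]
[7] read 'b'  n3⇒n4 ·f
[8] read 'b'  n4⇒n4 ·f
[9] read 'a'  n4⇒n5  ** P1@[8:9]
[10] read 'a'  n5⇒n0 ·f
[11] read 'a'  n0⇒n0
[12] read 'a'  n0⇒n0
[13] read 'b'  n0⇒n4
[14] read 'd'  n4⇒n8 ·f
[15] read 'c'  n8⇒n10
[16] read 'c'  n10⇒n11
[17] read 'b'  n11⇒n12  ** P0@[15:17],P5@[16:17]
[18] read 'c'  n12⇒n13  ** P2@[16:18]
[19] read 'a'  n13⇒n14  ** P4@[14:19]
[20] read 'c'  n14⇒n1 ·f
[21] read 'c'  n1⇒n2
[22] read 'c'  n2⇒n2 ·f
[23] read 'd'  n2⇒n15 ·f
[24] read 'd'  n15⇒n9 ·f  ** P3@[23:24]
[25] read 'd'  n9⇒n9 ·f  ** P3@[24:25]
[26] read 'd'  n9⇒n9 ·f  ** P3@[25:26]
[27] read 'c'  n9⇒n10 ·f
[28] read 'c'  n10⇒n11
[29] read 'b'  n11⇒n12  ** P0@[27:29],P5@[28:29]
[30] read 'c'  n12⇒n13  ** P2@[28:30]
[31] read 'd'  n13⇒n15 ·f
[32] read 'd'  n15⇒n9 ·f  ** P3@[31:32]
[33] read 'c'  n9⇒n10 ·f
[34] read 'b'  n10⇒n6 ·f  ** P5@[33:34]
[35] read 'c'  n6⇒n7  ** P2@[33:35]
[36] read 'c'  n7⇒n2 ·f
[37] read 'b'  n2⇒n3  ** P0@[35:37],P5@[36:37]
[38] read 'a'  n3⇒n5 ·f  ** P1@[37:38]

Result: [[4,6],[6,0],[6,5],[9,1],[17,0],[17,5],[18,2],[19,4],[24,3],[25,3],[26,3],[29,0],[29,5],[30,2],[32,3],[34,5],[35,2],[37,0],[37,5],[38,1]]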